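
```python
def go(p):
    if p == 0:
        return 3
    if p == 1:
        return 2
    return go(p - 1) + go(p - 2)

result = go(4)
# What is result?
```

Build up from base cases: go(0)=3, go(1)=2, go(2)=5, go(3)=7, go(4)=12

Answer: 12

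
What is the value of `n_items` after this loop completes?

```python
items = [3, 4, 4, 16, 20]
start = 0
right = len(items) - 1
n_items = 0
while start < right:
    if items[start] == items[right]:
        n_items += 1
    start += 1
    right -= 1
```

Count matching pairs from ends
`n_items` takes the values: 0

Answer: 0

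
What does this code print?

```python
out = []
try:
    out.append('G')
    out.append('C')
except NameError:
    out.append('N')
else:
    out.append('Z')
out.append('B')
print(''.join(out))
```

Execution trace: 'G' (try body) → 'C' (try body, no exception) → 'Z' (else) → 'B' (after the try/except). Output: GCZB

Answer: GCZB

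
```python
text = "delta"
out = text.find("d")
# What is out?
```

Trace:
`text = "delta"` → text = 'delta'
`out = text.find("d")` → out = 0
So out = 0

Answer: 0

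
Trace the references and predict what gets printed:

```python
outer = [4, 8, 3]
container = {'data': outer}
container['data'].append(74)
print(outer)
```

Key concept: dict holds reference to list.
Step by step:
`outer = [4, 8, 3]` → outer = [4, 8, 3]
`container = {'data': outer}` → container = {'data': [4, 8, 3]}
`container['data'].append(74)` → outer = [4, 8, 3, 74]; container = {'data': [4, 8, 3, 74]}
`print(outer)` → prints [4, 8, 3, 74]

Answer: [4, 8, 3, 74]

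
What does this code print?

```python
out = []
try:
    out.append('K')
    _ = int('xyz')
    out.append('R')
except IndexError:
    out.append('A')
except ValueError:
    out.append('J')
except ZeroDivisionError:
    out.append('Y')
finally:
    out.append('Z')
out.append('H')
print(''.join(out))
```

Execution trace: 'K' (try body) → 'J' (except ValueError) → 'Z' (finally) → 'H' (after the try/except). Output: KJZH

Answer: KJZH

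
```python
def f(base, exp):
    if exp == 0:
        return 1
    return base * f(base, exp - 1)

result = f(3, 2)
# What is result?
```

f(3, 2) = 3 * 3 = 9

Answer: 9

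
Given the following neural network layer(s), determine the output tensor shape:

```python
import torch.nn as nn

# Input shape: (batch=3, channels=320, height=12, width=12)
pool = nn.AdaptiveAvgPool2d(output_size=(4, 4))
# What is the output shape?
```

Input: (3, 320, 12, 12) -> Output: (3, 320, 4, 4)

Answer: (3, 320, 4, 4)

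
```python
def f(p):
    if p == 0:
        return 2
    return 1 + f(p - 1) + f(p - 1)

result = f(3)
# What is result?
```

f(p) = 1 + 2·f(p-1), f(0)=2. Closed form: (2+1)·2^3 - 1 = 23.

Answer: 23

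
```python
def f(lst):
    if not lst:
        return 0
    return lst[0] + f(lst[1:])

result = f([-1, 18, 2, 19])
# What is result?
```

(-1) + 18 + 2 + 19 + 0 = 38

Answer: 38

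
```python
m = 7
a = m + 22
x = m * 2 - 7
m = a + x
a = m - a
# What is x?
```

Trace:
`m = 7` → m = 7
`a = m + 22` → a = 29
`x = m * 2 - 7` → x = 7
`m = a + x` → m = 36
`a = m - a` → a = 7
So x = 7

Answer: 7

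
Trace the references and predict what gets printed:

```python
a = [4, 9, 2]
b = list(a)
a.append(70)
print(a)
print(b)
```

Key concept: list() constructor creates copy.
Step by step:
`a = [4, 9, 2]` → a = [4, 9, 2]
`b = list(a)` → b = [4, 9, 2]
`a.append(70)` → a = [4, 9, 2, 70]
`print(a)` → prints [4, 9, 2, 70]
`print(b)` → prints [4, 9, 2]

Answer:
[4, 9, 2, 70]
[4, 9, 2]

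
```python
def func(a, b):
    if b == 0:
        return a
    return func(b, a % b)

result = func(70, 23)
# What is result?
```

func(70, 23) -> func(23, 1) -> func(1, 0) -> 1

Answer: 1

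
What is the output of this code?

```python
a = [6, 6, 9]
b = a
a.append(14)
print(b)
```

Key concept: basic list aliasing.
Step by step:
`a = [6, 6, 9]` → a = [6, 6, 9]
`b = a` → b = [6, 6, 9] (same object as a)
`a.append(14)` → a = [6, 6, 9, 14] (same object as b); b = [6, 6, 9, 14] (same object as a)
`print(b)` → prints [6, 6, 9, 14]

Answer: [6, 6, 9, 14]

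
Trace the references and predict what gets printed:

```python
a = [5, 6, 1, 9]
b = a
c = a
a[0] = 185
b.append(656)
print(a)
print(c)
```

Key concept: multiple aliases.
Step by step:
`a = [5, 6, 1, 9]` → a = [5, 6, 1, 9]
`b = a` → b = [5, 6, 1, 9] (same object as a)
`c = a` → c = [5, 6, 1, 9] (same object as a, b)
`a[0] = 185` → a = [185, 6, 1, 9] (same object as b, c); b = [185, 6, 1, 9] (same object as a, c); c = [185, 6, 1, 9] (same object as a, b)
`b.append(656)` → a = [185, 6, 1, 9, 656] (same object as b, c); b = [185, 6, 1, 9, 656] (same object as a, c); c = [185, 6, 1, 9, 656] (same object as a, b)
`print(a)` → prints [185, 6, 1, 9, 656]
`print(c)` → prints [185, 6, 1, 9, 656]

Answer:
[185, 6, 1, 9, 656]
[185, 6, 1, 9, 656]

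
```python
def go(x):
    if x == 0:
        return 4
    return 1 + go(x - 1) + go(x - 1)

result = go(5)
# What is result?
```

go(x) = 1 + 2·go(x-1), go(0)=4. Closed form: (4+1)·2^5 - 1 = 159.

Answer: 159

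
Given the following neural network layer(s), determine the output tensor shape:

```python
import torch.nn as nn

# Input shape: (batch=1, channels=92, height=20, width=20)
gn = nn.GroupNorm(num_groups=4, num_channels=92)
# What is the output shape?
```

Input: (1, 92, 20, 20) -> Output: (1, 92, 20, 20)

Answer: (1, 92, 20, 20)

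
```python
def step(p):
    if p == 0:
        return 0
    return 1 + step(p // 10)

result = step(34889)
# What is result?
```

Count of digits of 34889: 5

Answer: 5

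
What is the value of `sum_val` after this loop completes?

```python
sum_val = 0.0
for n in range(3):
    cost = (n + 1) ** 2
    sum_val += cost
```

Sum of squared losses 1² + 2² + ... + 3²
`sum_val` takes the values: 0.0 → 1.0 → 5.0 → 14.0

Answer: 14.0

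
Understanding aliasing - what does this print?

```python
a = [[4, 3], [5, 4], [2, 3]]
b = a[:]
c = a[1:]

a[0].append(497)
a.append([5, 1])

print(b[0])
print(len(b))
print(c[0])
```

Key concept: slice with nested mutation.
Step by step:
`a = [[4, 3], [5, 4], [2, 3]]` → a = [[4, 3], [5, 4], [2, 3]]
`b = a[:]` → b = [[4, 3], [5, 4], [2, 3]]
`c = a[1:]` → c = [[5, 4], [2, 3]]
`a[0].append(497)` → a = [[4, 3, 497], [5, 4], [2, 3]]; b = [[4, 3, 497], [5, 4], [2, 3]]
`a.append([5, 1])` → a = [[4, 3, 497], [5, 4], [2, 3], [5, 1]]
`print(b[0])` → prints [4, 3, 497]
`print(len(b))` → prints 3
`print(c[0])` → prints [5, 4]

Answer:
[4, 3, 497]
3
[5, 4]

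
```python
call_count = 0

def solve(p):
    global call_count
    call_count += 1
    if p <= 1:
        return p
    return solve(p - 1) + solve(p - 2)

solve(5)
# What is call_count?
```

Calls(p) = 1 + Calls(p-1) + Calls(p-2); Calls(0)=Calls(1)=1. For p=5 this gives 15.

Answer: 15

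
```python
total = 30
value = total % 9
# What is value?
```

Trace:
`total = 30` → total = 30
`value = total % 9` → value = 3
So value = 3

Answer: 3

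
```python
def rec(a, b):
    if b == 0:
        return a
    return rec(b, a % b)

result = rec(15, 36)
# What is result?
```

rec(15, 36) -> rec(36, 15) -> rec(15, 6) -> rec(6, 3) -> rec(3, 0) -> 3

Answer: 3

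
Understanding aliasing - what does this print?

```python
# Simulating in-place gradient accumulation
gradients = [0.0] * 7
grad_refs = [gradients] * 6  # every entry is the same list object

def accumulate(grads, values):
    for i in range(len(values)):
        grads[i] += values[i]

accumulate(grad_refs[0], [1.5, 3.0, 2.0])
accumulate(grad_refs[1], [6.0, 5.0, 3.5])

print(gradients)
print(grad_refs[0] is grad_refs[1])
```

Key concept: gradient accumulation aliasing.
Step by step:
`gradients = [0.0] * 7` → gradients = [0.0, 0.0, 0.0, 0.0, 0.0, 0.0, 0.0]
`grad_refs = [gradients] * 6` → grad_refs = [[0.0, 0.0, 0.0, 0.0, 0.0, 0.0, 0.0], [0.0, 0.0, 0.0, 0.0, 0.0, 0.0, 0.0], [0.0, 0.0, 0.0, 0.0, 0.0, 0.0, 0.0], [0.0, 0.0, 0.0, 0.0, 0.0, 0.0, 0.0], [0.0, 0.0, 0.0, 0.0, 0.0, 0.0, 0.0], [0.0, 0.0, 0.0, 0.0, 0.0, 0.0, 0.0]]
`accumulate(grad_refs[0], [1.5, 3.0, 2.0])` → gradients = [1.5, 3.0, 2.0, 0.0, 0.0, 0.0, 0.0]; grad_refs = [[1.5, 3.0, 2.0, 0.0, 0.0, 0.0, 0.0], [1.5, 3.0, 2.0, 0.0, 0.0, 0.0, 0.0], [1.5, 3.0, 2.0, 0.0, 0.0, 0.0, 0.0], [1.5, 3.0, 2.0, 0.0, 0.0, 0.0, 0.0], [1.5, 3.0, 2.0, 0.0, 0.0, 0.0, 0.0], [1.5, 3.0, 2.0, 0.0, 0.0, 0.0, 0.0]]
`accumulate(grad_refs[1], [6.0, 5.0, 3.5])` → gradients = [7.5, 8.0, 5.5, 0.0, 0.0, 0.0, 0.0]; grad_refs = [[7.5, 8.0, 5.5, 0.0, 0.0, 0.0, 0.0], [7.5, 8.0, 5.5, 0.0, 0.0, 0.0, 0.0], [7.5, 8.0, 5.5, 0.0, 0.0, 0.0, 0.0], [7.5, 8.0, 5.5, 0.0, 0.0, 0.0, 0.0], [7.5, 8.0, 5.5, 0.0, 0.0, 0.0, 0.0], [7.5, 8.0, 5.5, 0.0, 0.0, 0.0, 0.0]]
`print(gradients)` → prints [7.5, 8.0, 5.5, 0.0, 0.0, 0.0, 0.0]
`print(grad_refs[0] is grad_refs[1])` → prints True

Answer:
[7.5, 8.0, 5.5, 0.0, 0.0, 0.0, 0.0]
True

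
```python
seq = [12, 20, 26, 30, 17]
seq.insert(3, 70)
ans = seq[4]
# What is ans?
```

Trace:
`seq = [12, 20, 26, 30, 17]` → seq = [12, 20, 26, 30, 17]
`seq.insert(3, 70)` → seq = [12, 20, 26, 70, 30, 17]
`ans = seq[4]` → ans = 30
So ans = 30

Answer: 30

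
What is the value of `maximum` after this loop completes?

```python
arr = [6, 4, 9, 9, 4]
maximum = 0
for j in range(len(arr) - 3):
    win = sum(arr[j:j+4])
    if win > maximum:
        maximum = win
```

Max sum of 4-element window in [6, 4, 9, 9, 4]
`maximum` takes the values: 0 → 28

Answer: 28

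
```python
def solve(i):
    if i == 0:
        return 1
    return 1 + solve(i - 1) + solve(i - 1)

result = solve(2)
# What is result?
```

solve(i) = 1 + 2·solve(i-1), solve(0)=1. Closed form: (1+1)·2^2 - 1 = 7.

Answer: 7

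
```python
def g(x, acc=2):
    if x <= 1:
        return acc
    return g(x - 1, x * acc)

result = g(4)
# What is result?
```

Accumulator trace (n, acc): (4, 2) -> (3, 8) -> (2, 24) -> (1, 48) -> return 48

Answer: 48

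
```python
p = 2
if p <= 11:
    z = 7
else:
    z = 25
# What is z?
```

Trace:
`p = 2` → p = 2
`if p <= 11: ...` → p <= 11 is True → z = 7
So z = 7

Answer: 7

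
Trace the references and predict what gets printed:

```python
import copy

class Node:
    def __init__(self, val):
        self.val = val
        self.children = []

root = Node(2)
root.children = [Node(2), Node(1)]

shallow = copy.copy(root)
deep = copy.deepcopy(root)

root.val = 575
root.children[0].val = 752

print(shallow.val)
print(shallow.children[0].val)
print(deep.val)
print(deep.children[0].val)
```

Key concept: deep copy with custom objects.
Step by step:
`root = Node(2)` → root = Node(val=2, children=[])
`root.children = [Node(2), Node(1)]` → root = Node(val=2, children=[Node(val=2, children=[]), Node(val=1, children=[])])
`shallow = copy.copy(root)` → shallow = Node(val=2, children=[Node(val=2, children=[]), Node(val=1, children=[])])
`deep = copy.deepcopy(root)` → deep = Node(val=2, children=[Node(val=2, children=[]), Node(val=1, children=[])])
`root.val = 575` → root = Node(val=575, children=[Node(val=2, children=[]), Node(val=1, children=[])])
`root.children[0].val = 752` → root = Node(val=575, children=[Node(val=752, children=[]), Node(val=1, children=[])]); shallow = Node(val=2, children=[Node(val=752, children=[]), Node(val=1, children=[])])
`print(shallow.val)` → prints 2
`print(shallow.children[0].val)` → prints 752
`print(deep.val)` → prints 2
`print(deep.children[0].val)` → prints 2

Answer:
2
752
2
2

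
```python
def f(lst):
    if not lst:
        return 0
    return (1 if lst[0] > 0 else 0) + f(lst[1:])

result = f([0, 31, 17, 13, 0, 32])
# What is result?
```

Count of positive elements in [0, 31, 17, 13, 0, 32] = 4

Answer: 4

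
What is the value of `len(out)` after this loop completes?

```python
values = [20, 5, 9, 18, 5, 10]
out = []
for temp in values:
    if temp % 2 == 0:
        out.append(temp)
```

Count even numbers in [20, 5, 9, 18, 5, 10]
`out` takes the values: [] → [20] → [20, 18] → [20, 18, 10]
So `len(out)` = 3

Answer: 3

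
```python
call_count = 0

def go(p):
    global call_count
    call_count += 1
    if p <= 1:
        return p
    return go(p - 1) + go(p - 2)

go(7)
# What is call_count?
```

Calls(p) = 1 + Calls(p-1) + Calls(p-2); Calls(0)=Calls(1)=1. For p=7 this gives 41.

Answer: 41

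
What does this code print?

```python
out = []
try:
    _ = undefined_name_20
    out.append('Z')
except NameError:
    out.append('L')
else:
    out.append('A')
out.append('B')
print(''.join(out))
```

Execution trace: 'L' (except NameError) → 'B' (after the try/except). Output: LB

Answer: LB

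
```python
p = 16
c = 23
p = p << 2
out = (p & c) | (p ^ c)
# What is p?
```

Trace:
`p = 16` → p = 16
`c = 23` → c = 23
`p = p << 2` → p = 64
`out = (p & c) | (p ^ c)` → out = 87
So p = 64

Answer: 64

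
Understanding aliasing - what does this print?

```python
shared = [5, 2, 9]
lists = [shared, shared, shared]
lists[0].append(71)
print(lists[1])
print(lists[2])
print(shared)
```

Key concept: list of same reference.
Step by step:
`shared = [5, 2, 9]` → shared = [5, 2, 9]
`lists = [shared, shared, shared]` → lists = [[5, 2, 9], [5, 2, 9], [5, 2, 9]]
`lists[0].append(71)` → shared = [5, 2, 9, 71]; lists = [[5, 2, 9, 71], [5, 2, 9, 71], [5, 2, 9, 71]]
`print(lists[1])` → prints [5, 2, 9, 71]
`print(lists[2])` → prints [5, 2, 9, 71]
`print(shared)` → prints [5, 2, 9, 71]

Answer:
[5, 2, 9, 71]
[5, 2, 9, 71]
[5, 2, 9, 71]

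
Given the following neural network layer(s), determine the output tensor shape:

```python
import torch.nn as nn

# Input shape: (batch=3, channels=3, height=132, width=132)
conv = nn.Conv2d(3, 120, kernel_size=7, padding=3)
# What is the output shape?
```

Input: (3, 3, 132, 132) -> Output: (3, 120, 132, 132)

Answer: (3, 120, 132, 132)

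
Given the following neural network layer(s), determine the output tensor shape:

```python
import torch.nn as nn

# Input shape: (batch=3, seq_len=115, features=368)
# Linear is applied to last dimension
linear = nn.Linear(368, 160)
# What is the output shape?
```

Input: (3, 115, 368) -> Output: (3, 115, 160)

Answer: (3, 115, 160)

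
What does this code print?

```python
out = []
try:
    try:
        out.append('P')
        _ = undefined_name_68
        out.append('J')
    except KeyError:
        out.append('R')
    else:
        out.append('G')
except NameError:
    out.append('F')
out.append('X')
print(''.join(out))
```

Execution trace: 'P' (inner try body) → 'F' (outer except NameError) → 'X' (after the try/except). Output: PFX

Answer: PFX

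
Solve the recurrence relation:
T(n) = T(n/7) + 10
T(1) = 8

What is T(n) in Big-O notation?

Each step divides n by 7 and adds 10. After log_7(n) steps we reach T(1)=8. So T(n) = 10·log_7(n) + 8 = O(log n).

Answer: O(log n)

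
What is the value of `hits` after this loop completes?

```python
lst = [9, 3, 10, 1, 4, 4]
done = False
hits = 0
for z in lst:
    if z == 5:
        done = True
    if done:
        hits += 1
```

Count elements after first 5 in [9, 3, 10, 1, 4, 4]
`hits` takes the values: 0

Answer: 0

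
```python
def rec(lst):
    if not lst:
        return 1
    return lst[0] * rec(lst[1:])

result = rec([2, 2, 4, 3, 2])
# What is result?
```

Product over [2, 2, 4, 3, 2] = 2 * 2 * 4 * 3 * 2 = 96

Answer: 96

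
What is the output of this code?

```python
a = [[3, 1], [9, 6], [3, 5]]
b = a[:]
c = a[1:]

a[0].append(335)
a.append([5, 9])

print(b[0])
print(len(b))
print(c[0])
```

Key concept: slice with nested mutation.
Step by step:
`a = [[3, 1], [9, 6], [3, 5]]` → a = [[3, 1], [9, 6], [3, 5]]
`b = a[:]` → b = [[3, 1], [9, 6], [3, 5]]
`c = a[1:]` → c = [[9, 6], [3, 5]]
`a[0].append(335)` → a = [[3, 1, 335], [9, 6], [3, 5]]; b = [[3, 1, 335], [9, 6], [3, 5]]
`a.append([5, 9])` → a = [[3, 1, 335], [9, 6], [3, 5], [5, 9]]
`print(b[0])` → prints [3, 1, 335]
`print(len(b))` → prints 3
`print(c[0])` → prints [9, 6]

Answer:
[3, 1, 335]
3
[9, 6]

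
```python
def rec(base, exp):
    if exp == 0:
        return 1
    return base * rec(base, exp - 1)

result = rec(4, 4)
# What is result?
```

rec(4, 4) = 4 * 4 * 4 * 4 = 256

Answer: 256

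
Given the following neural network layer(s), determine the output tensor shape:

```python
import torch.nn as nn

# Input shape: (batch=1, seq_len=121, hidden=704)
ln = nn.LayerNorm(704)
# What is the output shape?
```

Input: (1, 121, 704) -> Output: (1, 121, 704)

Answer: (1, 121, 704)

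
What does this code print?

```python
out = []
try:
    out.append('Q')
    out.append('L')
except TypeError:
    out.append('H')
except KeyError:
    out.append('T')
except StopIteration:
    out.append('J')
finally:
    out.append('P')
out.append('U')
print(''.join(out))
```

Execution trace: 'Q' (try body) → 'L' (try body, no exception) → 'P' (finally) → 'U' (after the try/except). Output: QLPU

Answer: QLPU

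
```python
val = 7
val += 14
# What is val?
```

Trace:
`val = 7` → val = 7
`val += 14` → val = 21
So val = 21

Answer: 21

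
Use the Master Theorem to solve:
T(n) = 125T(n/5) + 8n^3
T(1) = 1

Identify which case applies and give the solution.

a=125, b=5, f(n)=8n^3. log_5(125) = 3. Since c=3 = 3, Case 2 applies: T(n) = Θ(n^log_b(a) · log n) = O(n^3 log n).

Answer: O(n^3 log n) - Case 2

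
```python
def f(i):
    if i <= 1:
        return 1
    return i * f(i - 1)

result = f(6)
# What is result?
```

f(6) = 6 * 5 * 4 * 3 * 2 * 1 = 720

Answer: 720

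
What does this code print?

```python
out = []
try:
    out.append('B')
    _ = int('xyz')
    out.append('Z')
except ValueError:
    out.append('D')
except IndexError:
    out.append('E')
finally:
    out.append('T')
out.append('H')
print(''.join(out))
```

Execution trace: 'B' (try body) → 'D' (except ValueError) → 'T' (finally) → 'H' (after the try/except). Output: BDTH

Answer: BDTH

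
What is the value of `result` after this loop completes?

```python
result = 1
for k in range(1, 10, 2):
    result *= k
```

Product of 1, 3, 5, ... up to 9
`result` takes the values: 1 → 3 → 15 → 105 → 945

Answer: 945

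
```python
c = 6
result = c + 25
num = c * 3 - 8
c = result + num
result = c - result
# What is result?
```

Trace:
`c = 6` → c = 6
`result = c + 25` → result = 31
`num = c * 3 - 8` → num = 10
`c = result + num` → c = 41
`result = c - result` → result = 10
So result = 10

Answer: 10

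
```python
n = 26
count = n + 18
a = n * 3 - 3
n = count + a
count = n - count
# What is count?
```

Trace:
`n = 26` → n = 26
`count = n + 18` → count = 44
`a = n * 3 - 3` → a = 75
`n = count + a` → n = 119
`count = n - count` → count = 75
So count = 75

Answer: 75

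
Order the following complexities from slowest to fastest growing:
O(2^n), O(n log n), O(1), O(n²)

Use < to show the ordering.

Ordered by growth rate: O(1) < O(n log n) < O(n²) < O(2^n)

Answer: O(1) < O(n log n) < O(n²) < O(2^n)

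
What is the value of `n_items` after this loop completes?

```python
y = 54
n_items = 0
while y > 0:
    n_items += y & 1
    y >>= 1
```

Count set bits in 54 (binary: 0b110110)
`n_items` takes the values: 0 → 1 → 2 → 3 → 4

Answer: 4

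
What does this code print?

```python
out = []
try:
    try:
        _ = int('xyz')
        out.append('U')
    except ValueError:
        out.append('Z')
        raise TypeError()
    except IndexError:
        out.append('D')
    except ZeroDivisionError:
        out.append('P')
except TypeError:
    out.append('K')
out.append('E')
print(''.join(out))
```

Execution trace: 'Z' (inner except ValueError) → 'K' (outer except TypeError) → 'E' (after the try/except). Output: ZKE

Answer: ZKE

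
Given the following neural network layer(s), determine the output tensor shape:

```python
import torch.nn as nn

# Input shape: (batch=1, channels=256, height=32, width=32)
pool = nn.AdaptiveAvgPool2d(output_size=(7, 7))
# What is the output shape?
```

Input: (1, 256, 32, 32) -> Output: (1, 256, 7, 7)

Answer: (1, 256, 7, 7)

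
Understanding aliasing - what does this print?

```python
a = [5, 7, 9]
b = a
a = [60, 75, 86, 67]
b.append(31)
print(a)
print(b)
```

Key concept: rebinding vs mutation: a is rebound to a new list, b still points at the original.
Step by step:
`a = [5, 7, 9]` → a = [5, 7, 9]
`b = a` → b = [5, 7, 9] (same object as a)
`a = [60, 75, 86, 67]` → a = [60, 75, 86, 67]
`b.append(31)` → b = [5, 7, 9, 31]
`print(a)` → prints [60, 75, 86, 67]
`print(b)` → prints [5, 7, 9, 31]

Answer:
[60, 75, 86, 67]
[5, 7, 9, 31]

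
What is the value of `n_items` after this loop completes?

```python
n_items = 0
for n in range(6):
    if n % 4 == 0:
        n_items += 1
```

Count numbers divisible by 4 in range(6)
`n_items` takes the values: 0 → 1 → 2

Answer: 2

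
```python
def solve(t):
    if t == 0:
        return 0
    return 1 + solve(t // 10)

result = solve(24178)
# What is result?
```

Count of digits of 24178: 5

Answer: 5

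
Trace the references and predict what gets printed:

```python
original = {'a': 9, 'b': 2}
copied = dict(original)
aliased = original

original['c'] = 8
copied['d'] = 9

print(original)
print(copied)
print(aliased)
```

Key concept: dict() creates copy, assignment creates alias.
Step by step:
`original = {'a': 9, 'b': 2}` → original = {'a': 9, 'b': 2}
`copied = dict(original)` → copied = {'a': 9, 'b': 2}
`aliased = original` → aliased = {'a': 9, 'b': 2} (same object as original)
`original['c'] = 8` → original = {'a': 9, 'b': 2, 'c': 8} (same object as aliased); aliased = {'a': 9, 'b': 2, 'c': 8} (same object as original)
`copied['d'] = 9` → copied = {'a': 9, 'b': 2, 'd': 9}
`print(original)` → prints {'a': 9, 'b': 2, 'c': 8}
`print(copied)` → prints {'a': 9, 'b': 2, 'd': 9}
`print(aliased)` → prints {'a': 9, 'b': 2, 'c': 8}

Answer:
{'a': 9, 'b': 2, 'c': 8}
{'a': 9, 'b': 2, 'd': 9}
{'a': 9, 'b': 2, 'c': 8}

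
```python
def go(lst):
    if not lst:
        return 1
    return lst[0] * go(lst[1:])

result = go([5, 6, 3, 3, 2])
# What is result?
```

Product over [5, 6, 3, 3, 2] = 5 * 6 * 3 * 3 * 2 = 540

Answer: 540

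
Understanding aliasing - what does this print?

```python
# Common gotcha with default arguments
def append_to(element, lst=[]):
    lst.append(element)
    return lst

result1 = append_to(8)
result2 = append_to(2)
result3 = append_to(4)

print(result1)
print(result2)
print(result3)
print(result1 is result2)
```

Key concept: mutable default argument gotcha.
Step by step:
`result1 = append_to(8)` → result1 = [8]
`result2 = append_to(2)` → result1 = [8, 2] (same object as result2); result2 = [8, 2] (same object as result1)
`result3 = append_to(4)` → result1 = [8, 2, 4] (same object as result2, result3); result2 = [8, 2, 4] (same object as result1, result3); result3 = [8, 2, 4] (same object as result1, result2)
`print(result1)` → prints [8, 2, 4]
`print(result2)` → prints [8, 2, 4]
`print(result3)` → prints [8, 2, 4]
`print(result1 is result2)` → prints True

Answer:
[8, 2, 4]
[8, 2, 4]
[8, 2, 4]
True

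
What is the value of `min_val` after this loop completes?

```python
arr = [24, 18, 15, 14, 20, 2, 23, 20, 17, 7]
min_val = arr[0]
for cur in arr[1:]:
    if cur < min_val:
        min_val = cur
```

Minimum of [24, 18, 15, 14, 20, 2, 23, 20, 17, 7]
`min_val` takes the values: 24 → 18 → 15 → 14 → 2

Answer: 2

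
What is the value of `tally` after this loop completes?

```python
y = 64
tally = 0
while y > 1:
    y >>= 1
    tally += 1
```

Count right shifts until 1
`tally` takes the values: 0 → 1 → 2 → 3 → 4 → 5 → 6

Answer: 6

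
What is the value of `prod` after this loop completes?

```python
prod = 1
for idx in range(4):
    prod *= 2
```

2^4 = 16
`prod` takes the values: 1 → 2 → 4 → 8 → 16

Answer: 16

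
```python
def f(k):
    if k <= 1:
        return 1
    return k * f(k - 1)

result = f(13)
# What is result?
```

f(13) = 13 * 12 * 11 * 10 * 9 * 8 * 7 * 6 * 5 * 4 * 3 * 2 * 1 = 6227020800

Answer: 6227020800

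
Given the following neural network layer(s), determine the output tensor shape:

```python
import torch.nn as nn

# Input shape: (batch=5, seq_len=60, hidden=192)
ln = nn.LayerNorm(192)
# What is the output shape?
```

Input: (5, 60, 192) -> Output: (5, 60, 192)

Answer: (5, 60, 192)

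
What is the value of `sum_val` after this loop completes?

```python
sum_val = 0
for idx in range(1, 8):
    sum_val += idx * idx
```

Sum of squares 1² to 7² = 140
`sum_val` takes the values: 0 → 1 → 5 → 14 → 30 → 55 → 91 → 140

Answer: 140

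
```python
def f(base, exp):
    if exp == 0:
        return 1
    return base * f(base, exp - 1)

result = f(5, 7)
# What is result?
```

f(5, 7) = 5 * 5 * 5 * 5 * 5 * 5 * 5 = 78125

Answer: 78125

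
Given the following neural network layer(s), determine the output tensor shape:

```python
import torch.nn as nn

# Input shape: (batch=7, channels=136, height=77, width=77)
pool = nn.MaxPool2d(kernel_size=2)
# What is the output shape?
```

Input: (7, 136, 77, 77) -> Output: (7, 136, 38, 38)

Answer: (7, 136, 38, 38)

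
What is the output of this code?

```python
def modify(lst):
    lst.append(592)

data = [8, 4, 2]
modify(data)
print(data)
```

Key concept: function modifies passed list.
Step by step:
`data = [8, 4, 2]` → data = [8, 4, 2]
`modify(data)` → data = [8, 4, 2, 592]
`print(data)` → prints [8, 4, 2, 592]

Answer: [8, 4, 2, 592]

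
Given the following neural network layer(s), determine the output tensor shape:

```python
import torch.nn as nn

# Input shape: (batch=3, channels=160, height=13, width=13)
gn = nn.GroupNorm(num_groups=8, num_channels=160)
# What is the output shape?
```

Input: (3, 160, 13, 13) -> Output: (3, 160, 13, 13)

Answer: (3, 160, 13, 13)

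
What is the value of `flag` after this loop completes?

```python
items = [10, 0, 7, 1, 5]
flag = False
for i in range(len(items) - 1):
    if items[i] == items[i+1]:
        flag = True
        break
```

Check consecutive duplicates in [10, 0, 7, 1, 5]
`flag` takes the values: False

Answer: False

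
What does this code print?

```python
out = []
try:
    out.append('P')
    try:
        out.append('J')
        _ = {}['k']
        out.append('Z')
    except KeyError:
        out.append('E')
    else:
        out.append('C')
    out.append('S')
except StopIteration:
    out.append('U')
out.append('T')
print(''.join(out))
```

Execution trace: 'P' (try body) → 'J' (inner try body) → 'E' (inner except KeyError) → 'S' (try body, no exception) → 'T' (after the try/except). Output: PJEST

Answer: PJEST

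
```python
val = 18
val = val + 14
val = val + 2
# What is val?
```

Trace:
`val = 18` → val = 18
`val = val + 14` → val = 32
`val = val + 2` → val = 34
So val = 34

Answer: 34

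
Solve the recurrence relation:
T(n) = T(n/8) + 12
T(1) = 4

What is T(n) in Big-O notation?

Each step divides n by 8 and adds 12. After log_8(n) steps we reach T(1)=4. So T(n) = 12·log_8(n) + 4 = O(log n).

Answer: O(log n)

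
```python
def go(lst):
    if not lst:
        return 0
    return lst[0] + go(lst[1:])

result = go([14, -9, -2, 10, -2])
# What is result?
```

14 + (-9) + (-2) + 10 + (-2) + 0 = 11

Answer: 11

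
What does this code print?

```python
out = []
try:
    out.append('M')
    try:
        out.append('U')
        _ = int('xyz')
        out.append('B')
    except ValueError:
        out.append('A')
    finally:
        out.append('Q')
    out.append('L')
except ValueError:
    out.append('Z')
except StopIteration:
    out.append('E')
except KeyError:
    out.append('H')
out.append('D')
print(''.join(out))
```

Execution trace: 'M' (try body) → 'U' (inner try body) → 'A' (inner except ValueError) → 'Q' (inner finally) → 'L' (try body, no exception) → 'D' (after the try/except). Output: MUAQLD

Answer: MUAQLD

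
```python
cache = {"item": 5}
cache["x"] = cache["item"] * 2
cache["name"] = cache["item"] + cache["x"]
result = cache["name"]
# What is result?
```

Trace:
`cache = {"item": 5}` → cache = {'item': 5}
`cache["x"] = cache["item"] * 2` → cache = {'item': 5, 'x': 10}
`cache["name"] = cache["item"] + cache["x"]` → cache = {'item': 5, 'x': 10, 'name': 15}
`result = cache["name"]` → result = 15
So result = 15

Answer: 15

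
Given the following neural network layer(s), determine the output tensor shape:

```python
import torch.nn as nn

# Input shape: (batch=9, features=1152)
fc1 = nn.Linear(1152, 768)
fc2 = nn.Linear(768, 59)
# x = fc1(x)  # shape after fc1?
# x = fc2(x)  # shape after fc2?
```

Input: (9, 1152) -> after fc1: (9, 768) -> Output: (9, 59)

Answer: (9, 59)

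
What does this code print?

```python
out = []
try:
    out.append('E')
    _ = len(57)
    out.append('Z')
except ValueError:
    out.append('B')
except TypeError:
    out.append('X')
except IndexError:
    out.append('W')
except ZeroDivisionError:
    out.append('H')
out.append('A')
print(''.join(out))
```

Execution trace: 'E' (try body) → 'X' (except TypeError) → 'A' (after the try/except). Output: EXA

Answer: EXA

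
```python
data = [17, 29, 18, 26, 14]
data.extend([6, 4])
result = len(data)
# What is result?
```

Trace:
`data = [17, 29, 18, 26, 14]` → data = [17, 29, 18, 26, 14]
`data.extend([6, 4])` → data = [17, 29, 18, 26, 14, 6, 4]
`result = len(data)` → result = 7
So result = 7

Answer: 7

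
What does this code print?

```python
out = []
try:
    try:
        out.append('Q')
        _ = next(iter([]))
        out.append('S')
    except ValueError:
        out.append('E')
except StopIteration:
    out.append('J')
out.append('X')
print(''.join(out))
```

Execution trace: 'Q' (try body) → 'J' (outer except StopIteration) → 'X' (after the try/except). Output: QJX

Answer: QJX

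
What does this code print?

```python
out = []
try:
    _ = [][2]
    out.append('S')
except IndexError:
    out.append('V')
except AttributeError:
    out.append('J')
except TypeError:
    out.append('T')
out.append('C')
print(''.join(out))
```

Execution trace: 'V' (except IndexError) → 'C' (after the try/except). Output: VC

Answer: VC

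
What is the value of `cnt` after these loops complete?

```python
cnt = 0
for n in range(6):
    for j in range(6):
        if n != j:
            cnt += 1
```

6² - 6 (exclude diagonal)
`cnt` takes the values: 0 → 1 → 2 → 3 → 4 → 5 → 6 → 7 → 8 → 9 → 10 → 11 → 12 → 13 → 14 → 15 → 16 → 17 → 18 → 19 → 20 → 21 → 22 → 23 → 24 → 25 → 26 → 27 → 28 → 29 → 30

Answer: 30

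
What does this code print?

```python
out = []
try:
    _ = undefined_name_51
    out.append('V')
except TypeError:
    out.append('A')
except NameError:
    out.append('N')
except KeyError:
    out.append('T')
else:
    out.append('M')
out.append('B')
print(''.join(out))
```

Execution trace: 'N' (except NameError) → 'B' (after the try/except). Output: NB

Answer: NB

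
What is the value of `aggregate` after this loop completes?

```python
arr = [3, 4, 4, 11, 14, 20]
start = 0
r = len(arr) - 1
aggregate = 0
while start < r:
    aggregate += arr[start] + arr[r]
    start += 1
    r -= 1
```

Sum of pairs from ends
`aggregate` takes the values: 0 → 23 → 41 → 56

Answer: 56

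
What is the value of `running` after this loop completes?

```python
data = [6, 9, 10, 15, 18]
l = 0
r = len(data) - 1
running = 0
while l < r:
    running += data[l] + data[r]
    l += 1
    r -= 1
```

Sum of pairs from ends
`running` takes the values: 0 → 24 → 48

Answer: 48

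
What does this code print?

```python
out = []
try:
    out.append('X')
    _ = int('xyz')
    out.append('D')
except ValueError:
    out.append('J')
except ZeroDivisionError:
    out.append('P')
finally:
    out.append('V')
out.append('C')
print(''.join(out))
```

Execution trace: 'X' (try body) → 'J' (except ValueError) → 'V' (finally) → 'C' (after the try/except). Output: XJVC

Answer: XJVC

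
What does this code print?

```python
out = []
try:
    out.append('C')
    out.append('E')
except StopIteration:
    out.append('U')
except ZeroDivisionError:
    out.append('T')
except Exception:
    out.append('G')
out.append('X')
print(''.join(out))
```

Execution trace: 'C' (try body) → 'E' (try body, no exception) → 'X' (after the try/except). Output: CEX

Answer: CEX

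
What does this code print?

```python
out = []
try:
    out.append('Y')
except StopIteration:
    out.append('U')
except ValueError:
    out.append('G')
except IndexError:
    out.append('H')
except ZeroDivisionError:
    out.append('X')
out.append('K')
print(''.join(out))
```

Execution trace: 'Y' (try body, no exception) → 'K' (after the try/except). Output: YK

Answer: YK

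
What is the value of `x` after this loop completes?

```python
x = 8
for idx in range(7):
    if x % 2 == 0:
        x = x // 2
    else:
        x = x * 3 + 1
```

Collatz-style transformation from 8
`x` takes the values: 8 → 4 → 2 → 1 → 4 → 2 → 1 → 4

Answer: 4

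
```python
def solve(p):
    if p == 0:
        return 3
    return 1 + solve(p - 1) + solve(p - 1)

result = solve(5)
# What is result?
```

solve(p) = 1 + 2·solve(p-1), solve(0)=3. Closed form: (3+1)·2^5 - 1 = 127.

Answer: 127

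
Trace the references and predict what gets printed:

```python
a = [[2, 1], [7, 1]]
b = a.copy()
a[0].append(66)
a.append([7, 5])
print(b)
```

Key concept: shallow copy with nested lists.
Step by step:
`a = [[2, 1], [7, 1]]` → a = [[2, 1], [7, 1]]
`b = a.copy()` → b = [[2, 1], [7, 1]]
`a[0].append(66)` → a = [[2, 1, 66], [7, 1]]; b = [[2, 1, 66], [7, 1]]
`a.append([7, 5])` → a = [[2, 1, 66], [7, 1], [7, 5]]
`print(b)` → prints [[2, 1, 66], [7, 1]]

Answer: [[2, 1, 66], [7, 1]]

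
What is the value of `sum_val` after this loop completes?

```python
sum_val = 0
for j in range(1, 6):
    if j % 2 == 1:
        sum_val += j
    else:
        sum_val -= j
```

Add odd, subtract even
`sum_val` takes the values: 0 → 1 → -1 → 2 → -2 → 3

Answer: 3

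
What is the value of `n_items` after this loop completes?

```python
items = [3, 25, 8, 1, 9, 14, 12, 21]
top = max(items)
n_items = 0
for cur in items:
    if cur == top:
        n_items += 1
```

Count of max value 25 in [3, 25, 8, 1, 9, 14, 12, 21]
`n_items` takes the values: 0 → 1

Answer: 1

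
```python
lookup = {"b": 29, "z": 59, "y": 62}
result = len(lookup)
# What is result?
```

Trace:
`lookup = {"b": 29, "z": 59, "y": 62}` → lookup = {'b': 29, 'z': 59, 'y': 62}
`result = len(lookup)` → result = 3
So result = 3

Answer: 3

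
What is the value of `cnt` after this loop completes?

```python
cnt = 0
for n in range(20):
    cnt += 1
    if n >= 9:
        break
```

Loop breaks when n reaches 9, cnt is 10
`cnt` takes the values: 0 → 1 → 2 → 3 → 4 → 5 → 6 → 7 → 8 → 9 → 10

Answer: 10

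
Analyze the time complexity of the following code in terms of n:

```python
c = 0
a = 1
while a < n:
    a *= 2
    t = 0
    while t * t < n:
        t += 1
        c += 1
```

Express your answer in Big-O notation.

Each loop level contributes: log n × √n. Multiplying the contributions gives O(√n log n).

Answer: O(√n log n)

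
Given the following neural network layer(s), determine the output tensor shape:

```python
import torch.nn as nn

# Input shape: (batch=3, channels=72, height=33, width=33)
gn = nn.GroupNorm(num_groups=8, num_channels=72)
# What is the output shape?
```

Input: (3, 72, 33, 33) -> Output: (3, 72, 33, 33)

Answer: (3, 72, 33, 33)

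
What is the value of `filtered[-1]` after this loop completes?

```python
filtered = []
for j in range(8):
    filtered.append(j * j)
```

Last element of squares 0 to 7
`filtered` takes the values: [] → [0] → [0, 1] → [0, 1, 4] → [0, 1, 4, 9] → [0, 1, 4, 9, 16] → [0, 1, 4, 9, 16, 25] → [0, 1, 4, 9, 16, 25, 36] → [0, 1, 4, 9, 16, 25, 36, 49]
So `filtered[-1]` = 49

Answer: 49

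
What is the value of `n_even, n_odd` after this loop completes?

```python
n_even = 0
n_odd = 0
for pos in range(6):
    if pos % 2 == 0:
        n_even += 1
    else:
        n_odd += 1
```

Count evens and odds in range(6)
`n_even, n_odd` takes the values: (0, 0) → (1, 0) → (1, 1) → (2, 1) → (2, 2) → (3, 2) → (3, 3)

Answer: 3, 3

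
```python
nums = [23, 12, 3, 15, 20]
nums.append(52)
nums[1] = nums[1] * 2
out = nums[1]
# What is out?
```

Trace:
`nums = [23, 12, 3, 15, 20]` → nums = [23, 12, 3, 15, 20]
`nums.append(52)` → nums = [23, 12, 3, 15, 20, 52]
`nums[1] = nums[1] * 2` → nums = [23, 24, 3, 15, 20, 52]
`out = nums[1]` → out = 24
So out = 24

Answer: 24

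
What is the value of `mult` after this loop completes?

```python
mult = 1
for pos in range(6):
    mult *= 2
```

2^6 = 64
`mult` takes the values: 1 → 2 → 4 → 8 → 16 → 32 → 64

Answer: 64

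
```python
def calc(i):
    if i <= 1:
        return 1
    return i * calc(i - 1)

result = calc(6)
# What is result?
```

calc(6) = 6 * 5 * 4 * 3 * 2 * 1 = 720

Answer: 720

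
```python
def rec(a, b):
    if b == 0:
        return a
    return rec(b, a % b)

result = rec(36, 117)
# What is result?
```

rec(36, 117) -> rec(117, 36) -> rec(36, 9) -> rec(9, 0) -> 9

Answer: 9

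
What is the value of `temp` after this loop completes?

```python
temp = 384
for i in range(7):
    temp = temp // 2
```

Halve 7 times: 384 // 2^7 = 3
`temp` takes the values: 384 → 192 → 96 → 48 → 24 → 12 → 6 → 3

Answer: 3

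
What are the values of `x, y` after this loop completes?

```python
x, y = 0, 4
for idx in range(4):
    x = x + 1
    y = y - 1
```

x goes 0→4, y goes 4→0
`x, y` takes the values: (0, 4) → (1, 4) → (1, 3) → (2, 3) → (2, 2) → (3, 2) → (3, 1) → (4, 1) → (4, 0)

Answer: 4, 0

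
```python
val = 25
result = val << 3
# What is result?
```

Trace:
`val = 25` → val = 25
`result = val << 3` → result = 200
So result = 200

Answer: 200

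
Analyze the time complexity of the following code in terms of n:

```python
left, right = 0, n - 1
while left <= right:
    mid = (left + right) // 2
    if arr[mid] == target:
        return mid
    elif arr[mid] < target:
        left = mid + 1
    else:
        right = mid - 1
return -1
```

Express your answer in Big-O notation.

This is Binary search in a sorted array. Time complexity: O(log n).

Answer: O(log n)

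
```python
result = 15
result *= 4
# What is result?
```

Trace:
`result = 15` → result = 15
`result *= 4` → result = 60
So result = 60

Answer: 60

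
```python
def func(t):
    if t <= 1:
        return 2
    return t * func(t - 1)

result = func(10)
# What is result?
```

func(10) = 10 * 9 * 8 * 7 * 6 * 5 * 4 * 3 * 2 * 2 = 7257600

Answer: 7257600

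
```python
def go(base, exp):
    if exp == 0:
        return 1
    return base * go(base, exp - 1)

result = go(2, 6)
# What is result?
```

go(2, 6) = 2 * 2 * 2 * 2 * 2 * 2 = 64

Answer: 64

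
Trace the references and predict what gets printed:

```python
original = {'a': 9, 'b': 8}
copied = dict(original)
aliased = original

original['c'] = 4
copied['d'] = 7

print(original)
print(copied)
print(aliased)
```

Key concept: dict() creates copy, assignment creates alias.
Step by step:
`original = {'a': 9, 'b': 8}` → original = {'a': 9, 'b': 8}
`copied = dict(original)` → copied = {'a': 9, 'b': 8}
`aliased = original` → aliased = {'a': 9, 'b': 8} (same object as original)
`original['c'] = 4` → original = {'a': 9, 'b': 8, 'c': 4} (same object as aliased); aliased = {'a': 9, 'b': 8, 'c': 4} (same object as original)
`copied['d'] = 7` → copied = {'a': 9, 'b': 8, 'd': 7}
`print(original)` → prints {'a': 9, 'b': 8, 'c': 4}
`print(copied)` → prints {'a': 9, 'b': 8, 'd': 7}
`print(aliased)` → prints {'a': 9, 'b': 8, 'c': 4}

Answer:
{'a': 9, 'b': 8, 'c': 4}
{'a': 9, 'b': 8, 'd': 7}
{'a': 9, 'b': 8, 'c': 4}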